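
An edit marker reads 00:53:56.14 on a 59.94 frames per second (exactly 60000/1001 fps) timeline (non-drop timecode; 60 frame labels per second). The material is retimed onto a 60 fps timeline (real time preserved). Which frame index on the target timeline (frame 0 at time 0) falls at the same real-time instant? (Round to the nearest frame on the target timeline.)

frame 194368

Source frame index: (0×3600 + 53×60 + 56) × 60 + 14 = 194174.
Real time: 194174 / (60000/1001) = 97184087/30000 s.
Target frame: (97184087/30000) × (60) = 97184087/500 ≈ 194368.174 → 194368.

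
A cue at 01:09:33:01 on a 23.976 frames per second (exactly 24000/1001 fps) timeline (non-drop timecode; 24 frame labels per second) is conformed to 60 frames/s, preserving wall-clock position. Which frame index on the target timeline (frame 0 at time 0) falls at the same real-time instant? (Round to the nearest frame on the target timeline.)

Source frame index: (1×3600 + 9×60 + 33) × 24 + 1 = 100153.
Real time: 100153 / (24000/1001) = 100253153/24000 s.
Target frame: (100253153/24000) × (60) = 100253153/400 ≈ 250632.883 → 250633.

frame 250633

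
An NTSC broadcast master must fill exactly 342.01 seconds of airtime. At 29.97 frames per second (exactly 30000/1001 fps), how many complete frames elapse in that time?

10250 frames

Frames = 342.01 × 30000/1001 = 10260300/1001 ≈ 10250.0500.
Complete frames: 10250.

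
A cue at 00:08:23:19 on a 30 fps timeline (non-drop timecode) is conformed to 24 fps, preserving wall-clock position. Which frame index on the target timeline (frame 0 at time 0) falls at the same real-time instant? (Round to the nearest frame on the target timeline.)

frame 12087

Source frame index: (0×3600 + 8×60 + 23) × 30 + 19 = 15109.
Real time: 15109 / (30) = 15109/30 s.
Target frame: (15109/30) × (24) = 60436/5 ≈ 12087.200 → 12087.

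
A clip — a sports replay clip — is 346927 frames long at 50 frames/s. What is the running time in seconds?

6938.54 seconds

Running time = 346927 / (50) = 6938.54 s.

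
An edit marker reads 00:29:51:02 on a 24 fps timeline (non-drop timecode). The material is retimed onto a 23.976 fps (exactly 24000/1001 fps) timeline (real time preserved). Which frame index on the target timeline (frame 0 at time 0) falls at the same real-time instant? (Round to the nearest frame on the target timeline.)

frame 42943

Source frame index: (0×3600 + 29×60 + 51) × 24 + 2 = 42986.
Real time: 42986 / (24) = 21493/12 s.
Target frame: (21493/12) × (24000/1001) = 42986000/1001 ≈ 42943.057 → 42943.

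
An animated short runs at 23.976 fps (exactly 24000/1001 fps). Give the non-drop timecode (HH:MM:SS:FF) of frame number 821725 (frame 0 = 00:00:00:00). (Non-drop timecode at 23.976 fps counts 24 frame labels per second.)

09:30:38:13

821725 ÷ 24 = 34238 full seconds, remainder 13 frames.
34238 s = 9 h 30 min 38 s.
Timecode: 09:30:38:13.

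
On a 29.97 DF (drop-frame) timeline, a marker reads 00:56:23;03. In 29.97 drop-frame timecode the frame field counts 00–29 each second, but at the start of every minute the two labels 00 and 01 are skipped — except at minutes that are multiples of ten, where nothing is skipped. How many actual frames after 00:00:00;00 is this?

As if non-drop at 30 labels/s: (0 × 3600 + 56 × 60 + 23) × 30 + 3 = 101493.
Minute boundaries passed: 56; those not divisible by 10: 56 − 5 = 51; dropped labels = 2 × 51 = 102.
Actual frame index = 101493 − 102 = 101391.

101391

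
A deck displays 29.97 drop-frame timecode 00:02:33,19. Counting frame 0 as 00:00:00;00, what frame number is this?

Complete 10-minute blocks: 0, each 17982 frames → 0.
Remaining 2 whole minutes in the current block: 1800 + 1 × 1798 = 3598 frames.
Within the current minute: 33 × 30 + 19 − 2 = 1007 (labels ;00/;01 skipped at this minute). Total = 0 + 3598 + 1007 = 4605.

4605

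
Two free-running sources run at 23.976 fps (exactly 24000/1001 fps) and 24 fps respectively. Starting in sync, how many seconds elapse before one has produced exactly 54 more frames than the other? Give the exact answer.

The gap grows by |24 − 24000/1001| = 24/1001 frames per second.
Time for a 54-frame gap: 54 ÷ (24/1001) = 2252.25 s.

2252.25 seconds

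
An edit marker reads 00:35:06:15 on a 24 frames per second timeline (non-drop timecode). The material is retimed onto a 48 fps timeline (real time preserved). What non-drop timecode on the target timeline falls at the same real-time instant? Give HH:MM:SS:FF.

00:35:06:30

Source frame index: (0×3600 + 35×60 + 6) × 24 + 15 = 50559.
Real time: 50559 / (24) = 16853/8 s.
Target frame: (16853/8) × (48) = 101118.
At 48 labels/s: frame 101118 → 00:35:06:30.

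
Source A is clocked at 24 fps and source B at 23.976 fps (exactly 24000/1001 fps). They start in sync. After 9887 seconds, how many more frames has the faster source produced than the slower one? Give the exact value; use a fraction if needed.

A emits 24 × 9887 = 237288 frames; B emits 24000/1001 × 9887 = 237288000/1001.
Difference = 237288/1001 frames (≈ 237.0509); B is behind A.

237288/1001 frames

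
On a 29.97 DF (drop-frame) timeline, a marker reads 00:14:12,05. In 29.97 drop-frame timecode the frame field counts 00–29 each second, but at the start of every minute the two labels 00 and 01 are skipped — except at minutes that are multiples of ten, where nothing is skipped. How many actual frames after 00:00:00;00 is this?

Complete 10-minute blocks: 1, each 17982 frames → 17982.
Remaining 4 whole minutes in the current block: 1800 + 3 × 1798 = 7194 frames.
Within the current minute: 12 × 30 + 5 − 2 = 363 (labels ;00/;01 skipped at this minute). Total = 17982 + 7194 + 363 = 25539.

25539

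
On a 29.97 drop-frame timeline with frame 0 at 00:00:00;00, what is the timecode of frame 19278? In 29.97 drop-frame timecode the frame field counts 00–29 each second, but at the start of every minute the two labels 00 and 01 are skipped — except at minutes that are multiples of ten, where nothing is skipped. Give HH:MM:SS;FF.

Ten DF minutes hold 17982 frames, so frame 19278 lies in block 1 (frames 17982–35963) with 1296 frames into that block.
The block's first minute is 1800 frames and the rest 1798 each; 1296 frames reaches minute 0, so 1 × 18 + 0 × 2 = 18 labels have been skipped so far.
Adding those back, label number 19278 + 18 = 19296 at 30 labels/s is 643 s + 6 f = 0 h 10 min 43 s frame 6, i.e. 00:10:43;06.

00:10:43;06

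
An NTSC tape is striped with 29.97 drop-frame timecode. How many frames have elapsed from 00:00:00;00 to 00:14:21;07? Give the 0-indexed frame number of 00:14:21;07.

Complete 10-minute blocks: 1, each 17982 frames → 17982.
Remaining 4 whole minutes in the current block: 1800 + 3 × 1798 = 7194 frames.
Within the current minute: 21 × 30 + 7 − 2 = 635 (labels ;00/;01 skipped at this minute). Total = 17982 + 7194 + 635 = 25811.

25811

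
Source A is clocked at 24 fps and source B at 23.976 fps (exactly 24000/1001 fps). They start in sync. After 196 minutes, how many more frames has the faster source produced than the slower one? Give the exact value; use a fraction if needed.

40320/143 frames

196 min = 11760 s.
A emits 24 × 11760 = 282240 frames; B emits 24000/1001 × 11760 = 40320000/143.
Difference = 40320/143 frames (≈ 281.9580); B is behind A.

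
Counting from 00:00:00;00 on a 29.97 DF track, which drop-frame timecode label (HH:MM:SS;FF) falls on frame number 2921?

00:01:37;13

Ten DF minutes hold 17982 frames, so frame 2921 lies in block 0 (frames 0–17981) with 2921 frames into that block.
The block's first minute is 1800 frames and the rest 1798 each; 2921 frames reaches minute 1, so 0 × 18 + 1 × 2 = 2 labels have been skipped so far.
Adding those back, label number 2921 + 2 = 2923 at 30 labels/s is 97 s + 13 f = 0 h 1 min 37 s frame 13, i.e. 00:01:37;13.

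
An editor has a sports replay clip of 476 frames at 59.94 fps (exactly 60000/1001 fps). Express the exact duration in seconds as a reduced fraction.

119119/15000 seconds

Running time = 476 ÷ (60000/1001) = 476 × 1001/60000 = 119119/15000 s.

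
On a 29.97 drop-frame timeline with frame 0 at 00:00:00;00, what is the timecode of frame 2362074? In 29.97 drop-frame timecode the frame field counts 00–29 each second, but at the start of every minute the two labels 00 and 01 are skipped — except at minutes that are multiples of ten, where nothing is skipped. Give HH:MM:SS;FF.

Ten DF minutes hold 17982 frames, so frame 2362074 lies in block 131 (frames 2355642–2373623) with 6432 frames into that block.
The block's first minute is 1800 frames and the rest 1798 each; 6432 frames reaches minute 3, so 131 × 18 + 3 × 2 = 2364 labels have been skipped so far.
Adding those back, label number 2362074 + 2364 = 2364438 at 30 labels/s is 78814 s + 18 f = 21 h 53 min 34 s frame 18, i.e. 21:53:34;18.

21:53:34;18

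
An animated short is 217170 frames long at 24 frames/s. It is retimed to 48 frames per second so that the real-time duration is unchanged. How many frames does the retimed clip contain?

434340 frames

Target frames = source frames × (target rate / source rate) = 217170 × (48)/(24) = 217170 × 2 = 434340.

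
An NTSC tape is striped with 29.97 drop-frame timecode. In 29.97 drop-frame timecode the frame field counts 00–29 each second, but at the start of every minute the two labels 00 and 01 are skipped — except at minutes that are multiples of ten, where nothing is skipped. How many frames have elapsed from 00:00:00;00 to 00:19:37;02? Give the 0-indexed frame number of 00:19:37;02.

35276

Complete 10-minute blocks: 1, each 17982 frames → 17982.
Remaining 9 whole minutes in the current block: 1800 + 8 × 1798 = 16184 frames.
Within the current minute: 37 × 30 + 2 − 2 = 1110 (labels ;00/;01 skipped at this minute). Total = 17982 + 16184 + 1110 = 35276.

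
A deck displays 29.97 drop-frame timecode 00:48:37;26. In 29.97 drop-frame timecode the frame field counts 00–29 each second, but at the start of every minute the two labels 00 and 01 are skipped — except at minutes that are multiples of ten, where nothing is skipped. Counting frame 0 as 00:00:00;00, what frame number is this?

87448

As if non-drop at 30 labels/s: (0 × 3600 + 48 × 60 + 37) × 30 + 26 = 87536.
Minute boundaries passed: 48; those not divisible by 10: 48 − 4 = 44; dropped labels = 2 × 44 = 88.
Actual frame index = 87536 − 88 = 87448.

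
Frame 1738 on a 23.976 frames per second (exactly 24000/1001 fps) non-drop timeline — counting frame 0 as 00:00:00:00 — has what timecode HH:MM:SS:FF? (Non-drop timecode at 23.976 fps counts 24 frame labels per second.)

00:01:12:10

1738 ÷ 24 = 72 full seconds, remainder 10 frames.
72 s = 0 h 1 min 12 s.
Timecode: 00:01:12:10.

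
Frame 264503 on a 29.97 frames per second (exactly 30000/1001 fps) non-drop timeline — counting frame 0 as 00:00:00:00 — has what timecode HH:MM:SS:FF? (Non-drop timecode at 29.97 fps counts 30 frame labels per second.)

264503 ÷ 30 = 8816 full seconds, remainder 23 frames.
8816 s = 2 h 26 min 56 s.
Timecode: 02:26:56:23.

02:26:56:23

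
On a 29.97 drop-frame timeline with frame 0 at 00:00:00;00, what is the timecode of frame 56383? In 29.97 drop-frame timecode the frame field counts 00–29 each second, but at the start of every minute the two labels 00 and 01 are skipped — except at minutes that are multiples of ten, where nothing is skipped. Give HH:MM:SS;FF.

Ten DF minutes hold 17982 frames, so frame 56383 lies in block 3 (frames 53946–71927) with 2437 frames into that block.
The block's first minute is 1800 frames and the rest 1798 each; 2437 frames reaches minute 1, so 3 × 18 + 1 × 2 = 56 labels have been skipped so far.
Adding those back, label number 56383 + 56 = 56439 at 30 labels/s is 1881 s + 9 f = 0 h 31 min 21 s frame 9, i.e. 00:31:21;09.

00:31:21;09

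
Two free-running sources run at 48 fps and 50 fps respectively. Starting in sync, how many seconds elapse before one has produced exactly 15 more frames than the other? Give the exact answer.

The gap grows by |50 − 48| = 2 frames per second.
Time for a 15-frame gap: 15 ÷ (2) = 7.5 s.

7.5 seconds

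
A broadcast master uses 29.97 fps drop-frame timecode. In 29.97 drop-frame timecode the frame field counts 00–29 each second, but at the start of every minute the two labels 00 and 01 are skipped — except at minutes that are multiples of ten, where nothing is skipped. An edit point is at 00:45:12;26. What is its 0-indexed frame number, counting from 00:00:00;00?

Complete 10-minute blocks: 4, each 17982 frames → 71928.
Remaining 5 whole minutes in the current block: 1800 + 4 × 1798 = 8992 frames.
Within the current minute: 12 × 30 + 26 − 2 = 384 (labels ;00/;01 skipped at this minute). Total = 71928 + 8992 + 384 = 81304.

81304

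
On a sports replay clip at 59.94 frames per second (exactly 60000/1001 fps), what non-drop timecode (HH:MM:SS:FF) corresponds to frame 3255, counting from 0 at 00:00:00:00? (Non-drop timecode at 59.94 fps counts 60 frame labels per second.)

00:00:54:15

3255 ÷ 60 = 54 full seconds, remainder 15 frames.
54 s = 0 h 0 min 54 s.
Timecode: 00:00:54:15.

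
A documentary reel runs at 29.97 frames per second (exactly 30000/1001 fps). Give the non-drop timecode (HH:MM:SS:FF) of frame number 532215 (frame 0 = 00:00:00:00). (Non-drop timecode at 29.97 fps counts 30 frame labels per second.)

532215 ÷ 30 = 17740 full seconds, remainder 15 frames.
17740 s = 4 h 55 min 40 s.
Timecode: 04:55:40:15.

04:55:40:15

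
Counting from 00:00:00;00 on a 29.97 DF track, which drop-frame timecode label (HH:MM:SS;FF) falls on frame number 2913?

00:01:37;05

Each 10-minute DF block holds 10 × 60 × 30 − 9 × 2 = 17982 frames. 2913 ÷ 17982 → 0 full blocks, remainder 2913.
Within the partial block the first minute is 1800 frames and each further minute 1798, so 1 further minute boundary passed. Total skipped labels = 18 × 0 + 2 × 1 = 2.
Non-drop label index = 2913 + 2 = 2915; at 30 labels/s that is 00:01:37:05, i.e. DF 00:01:37;05.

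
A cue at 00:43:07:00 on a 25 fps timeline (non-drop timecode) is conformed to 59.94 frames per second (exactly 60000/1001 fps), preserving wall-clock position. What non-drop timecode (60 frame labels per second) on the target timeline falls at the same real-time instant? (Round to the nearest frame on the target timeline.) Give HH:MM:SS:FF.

00:43:04:25

Source frame index: (0×3600 + 43×60 + 7) × 25 + 0 = 64675.
Real time: 64675 / (25) = 2587 s.
Target frame: (2587) × (60000/1001) = 11940000/77 ≈ 155064.935 → 155065.
At 60 labels/s: frame 155065 → 00:43:04:25.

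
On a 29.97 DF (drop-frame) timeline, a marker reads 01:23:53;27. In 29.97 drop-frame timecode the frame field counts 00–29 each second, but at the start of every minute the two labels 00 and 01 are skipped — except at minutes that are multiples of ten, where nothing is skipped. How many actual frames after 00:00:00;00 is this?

Complete 10-minute blocks: 8, each 17982 frames → 143856.
Remaining 3 whole minutes in the current block: 1800 + 2 × 1798 = 5396 frames.
Within the current minute: 53 × 30 + 27 − 2 = 1615 (labels ;00/;01 skipped at this minute). Total = 143856 + 5396 + 1615 = 150867.

150867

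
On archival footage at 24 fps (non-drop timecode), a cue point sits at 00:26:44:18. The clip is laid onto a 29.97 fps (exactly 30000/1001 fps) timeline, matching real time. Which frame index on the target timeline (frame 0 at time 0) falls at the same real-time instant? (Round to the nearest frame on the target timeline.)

Source frame index: (0×3600 + 26×60 + 44) × 24 + 18 = 38514.
Real time: 38514 / (24) = 6419/4 s.
Target frame: (6419/4) × (30000/1001) = 6877500/143 ≈ 48094.406 → 48094.

frame 48094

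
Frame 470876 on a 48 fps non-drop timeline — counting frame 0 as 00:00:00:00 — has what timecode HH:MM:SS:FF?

470876 ÷ 48 = 9809 full seconds, remainder 44 frames.
9809 s = 2 h 43 min 29 s.
Timecode: 02:43:29:44.

02:43:29:44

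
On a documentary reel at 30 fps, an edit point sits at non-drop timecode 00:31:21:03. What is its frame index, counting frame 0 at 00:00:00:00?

Total seconds to the label: (0 × 3600 + 31 × 60 + 21) = 1881.
Frame index = 1881 × 30 + 3 = 56433.

frame 56433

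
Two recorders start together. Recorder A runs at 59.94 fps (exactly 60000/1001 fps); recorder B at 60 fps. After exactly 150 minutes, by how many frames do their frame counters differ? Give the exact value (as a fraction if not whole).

150 min = 9000 s.
A emits 60000/1001 × 9000 = 540000000/1001 frames; B emits 60 × 9000 = 540000.
Difference = 540000/1001 frames (≈ 539.4605); B is ahead of A.

540000/1001 frames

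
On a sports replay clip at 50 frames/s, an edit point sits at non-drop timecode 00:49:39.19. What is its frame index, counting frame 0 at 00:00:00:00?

frame 148969

Total seconds to the label: (0 × 3600 + 49 × 60 + 39) = 2979.
Frame index = 2979 × 50 + 19 = 148969.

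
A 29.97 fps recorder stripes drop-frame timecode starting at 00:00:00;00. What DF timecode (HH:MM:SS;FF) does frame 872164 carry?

08:05:01;08

Ten DF minutes hold 17982 frames, so frame 872164 lies in block 48 (frames 863136–881117) with 9028 frames into that block.
The block's first minute is 1800 frames and the rest 1798 each; 9028 frames reaches minute 5, so 48 × 18 + 5 × 2 = 874 labels have been skipped so far.
Adding those back, label number 872164 + 874 = 873038 at 30 labels/s is 29101 s + 8 f = 8 h 5 min 1 s frame 8, i.e. 08:05:01;08.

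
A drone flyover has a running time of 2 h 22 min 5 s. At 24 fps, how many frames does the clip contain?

2 h 22 min 5 s = 8525 s.
Frames = 8525 × 24 = 204600.

204600 frames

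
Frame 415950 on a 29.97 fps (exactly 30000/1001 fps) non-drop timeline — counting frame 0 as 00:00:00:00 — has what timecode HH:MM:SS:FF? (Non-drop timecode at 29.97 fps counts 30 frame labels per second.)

03:51:05:00

415950 ÷ 30 = 13865 full seconds, remainder 0 frames.
13865 s = 3 h 51 min 5 s.
Timecode: 03:51:05:00.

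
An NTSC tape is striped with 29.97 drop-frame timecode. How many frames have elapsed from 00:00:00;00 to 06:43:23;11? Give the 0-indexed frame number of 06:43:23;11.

725375

As if non-drop at 30 labels/s: (6 × 3600 + 43 × 60 + 23) × 30 + 11 = 726101.
Minute boundaries passed: 403; those not divisible by 10: 403 − 40 = 363; dropped labels = 2 × 363 = 726.
Actual frame index = 726101 − 726 = 725375.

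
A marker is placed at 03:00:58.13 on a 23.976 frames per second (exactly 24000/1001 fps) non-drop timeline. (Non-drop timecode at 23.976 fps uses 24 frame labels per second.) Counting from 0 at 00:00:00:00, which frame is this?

Total seconds to the label: (3 × 3600 + 0 × 60 + 58) = 10858.
Frame index = 10858 × 24 + 13 = 260605.

frame 260605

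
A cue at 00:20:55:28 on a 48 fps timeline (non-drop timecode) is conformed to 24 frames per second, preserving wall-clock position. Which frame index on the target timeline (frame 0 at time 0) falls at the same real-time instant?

Source frame index: (0×3600 + 20×60 + 55) × 48 + 28 = 60268.
Real time: 60268 / (48) = 15067/12 s.
Target frame: (15067/12) × (24) = 30134.

frame 30134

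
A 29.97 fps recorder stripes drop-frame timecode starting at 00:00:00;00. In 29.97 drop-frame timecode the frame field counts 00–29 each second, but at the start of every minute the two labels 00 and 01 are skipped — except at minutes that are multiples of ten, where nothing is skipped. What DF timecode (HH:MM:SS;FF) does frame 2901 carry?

Ten DF minutes hold 17982 frames, so frame 2901 lies in block 0 (frames 0–17981) with 2901 frames into that block.
The block's first minute is 1800 frames and the rest 1798 each; 2901 frames reaches minute 1, so 0 × 18 + 1 × 2 = 2 labels have been skipped so far.
Adding those back, label number 2901 + 2 = 2903 at 30 labels/s is 96 s + 23 f = 0 h 1 min 36 s frame 23, i.e. 00:01:36;23.

00:01:36;23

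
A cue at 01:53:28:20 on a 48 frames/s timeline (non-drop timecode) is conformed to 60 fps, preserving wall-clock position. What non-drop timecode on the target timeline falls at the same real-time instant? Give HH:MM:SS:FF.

Source frame index: (1×3600 + 53×60 + 28) × 48 + 20 = 326804.
Real time: 326804 / (48) = 81701/12 s.
Target frame: (81701/12) × (60) = 408505.
At 60 labels/s: frame 408505 → 01:53:28:25.

01:53:28:25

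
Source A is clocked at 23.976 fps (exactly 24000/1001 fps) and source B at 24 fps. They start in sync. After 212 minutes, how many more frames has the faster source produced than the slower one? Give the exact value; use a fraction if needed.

212 min = 12720 s.
A emits 24000/1001 × 12720 = 305280000/1001 frames; B emits 24 × 12720 = 305280.
Difference = 305280/1001 frames (≈ 304.9750); B is ahead of A.

305280/1001 frames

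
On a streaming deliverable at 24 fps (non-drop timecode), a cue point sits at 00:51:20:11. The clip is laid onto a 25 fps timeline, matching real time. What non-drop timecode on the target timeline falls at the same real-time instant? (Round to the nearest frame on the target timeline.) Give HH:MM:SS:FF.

00:51:20:11

Source frame index: (0×3600 + 51×60 + 20) × 24 + 11 = 73931.
Real time: 73931 / (24) = 73931/24 s.
Target frame: (73931/24) × (25) = 1848275/24 ≈ 77011.458 → 77011.
At 25 labels/s: frame 77011 → 00:51:20:11.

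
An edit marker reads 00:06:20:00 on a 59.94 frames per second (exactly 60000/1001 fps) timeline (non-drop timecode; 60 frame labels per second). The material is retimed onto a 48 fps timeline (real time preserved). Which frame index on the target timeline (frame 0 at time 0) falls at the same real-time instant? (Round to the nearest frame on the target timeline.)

frame 18258

Source frame index: (0×3600 + 6×60 + 20) × 60 + 0 = 22800.
Real time: 22800 / (60000/1001) = 19019/50 s.
Target frame: (19019/50) × (48) = 456456/25 ≈ 18258.240 → 18258.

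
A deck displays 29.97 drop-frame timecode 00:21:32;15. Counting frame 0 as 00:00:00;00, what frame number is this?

Complete 10-minute blocks: 2, each 17982 frames → 35964.
Remaining 1 whole minute in the current block: 1800 + 0 × 1798 = 1800 frames.
Within the current minute: 32 × 30 + 15 − 2 = 973 (labels ;00/;01 skipped at this minute). Total = 35964 + 1800 + 973 = 38737.

38737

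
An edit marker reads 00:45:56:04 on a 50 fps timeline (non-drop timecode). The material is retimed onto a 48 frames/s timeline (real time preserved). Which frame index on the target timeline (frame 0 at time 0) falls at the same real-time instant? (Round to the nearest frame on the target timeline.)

frame 132292

Source frame index: (0×3600 + 45×60 + 56) × 50 + 4 = 137804.
Real time: 137804 / (50) = 68902/25 s.
Target frame: (68902/25) × (48) = 3307296/25 ≈ 132291.840 → 132292.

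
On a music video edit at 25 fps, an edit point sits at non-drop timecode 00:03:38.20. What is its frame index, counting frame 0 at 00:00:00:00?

Total seconds to the label: (0 × 3600 + 3 × 60 + 38) = 218.
Frame index = 218 × 25 + 20 = 5470.

frame 5470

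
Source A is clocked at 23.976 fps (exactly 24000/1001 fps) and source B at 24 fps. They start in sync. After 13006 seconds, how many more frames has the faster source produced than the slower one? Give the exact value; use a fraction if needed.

44592/143 frames

A emits 24000/1001 × 13006 = 44592000/143 frames; B emits 24 × 13006 = 312144.
Difference = 44592/143 frames (≈ 311.8322); B is ahead of A.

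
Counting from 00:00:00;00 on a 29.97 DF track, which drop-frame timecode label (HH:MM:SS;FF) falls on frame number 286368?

02:39:15;06

Ten DF minutes hold 17982 frames, so frame 286368 lies in block 15 (frames 269730–287711) with 16638 frames into that block.
The block's first minute is 1800 frames and the rest 1798 each; 16638 frames reaches minute 9, so 15 × 18 + 9 × 2 = 288 labels have been skipped so far.
Adding those back, label number 286368 + 288 = 286656 at 30 labels/s is 9555 s + 6 f = 2 h 39 min 15 s frame 6, i.e. 02:39:15;06.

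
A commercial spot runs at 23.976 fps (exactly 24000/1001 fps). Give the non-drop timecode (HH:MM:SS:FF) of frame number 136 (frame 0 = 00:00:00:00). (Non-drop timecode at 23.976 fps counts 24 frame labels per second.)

00:00:05:16

136 ÷ 24 = 5 full seconds, remainder 16 frames.
5 s = 0 h 0 min 5 s.
Timecode: 00:00:05:16.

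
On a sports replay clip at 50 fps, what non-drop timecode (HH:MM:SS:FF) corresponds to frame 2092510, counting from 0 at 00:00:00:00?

2092510 ÷ 50 = 41850 full seconds, remainder 10 frames.
41850 s = 11 h 37 min 30 s.
Timecode: 11:37:30:10.

11:37:30:10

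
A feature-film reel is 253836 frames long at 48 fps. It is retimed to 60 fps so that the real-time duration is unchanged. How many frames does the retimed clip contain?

317295 frames

Target frames = source frames × (target rate / source rate) = 253836 × (60)/(48) = 253836 × 5/4 = 317295.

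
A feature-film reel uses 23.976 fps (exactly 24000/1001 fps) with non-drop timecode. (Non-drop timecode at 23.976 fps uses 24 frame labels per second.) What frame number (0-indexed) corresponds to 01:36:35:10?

139090

Total seconds to the label: (1 × 3600 + 36 × 60 + 35) = 5795.
Frame index = 5795 × 24 + 10 = 139090.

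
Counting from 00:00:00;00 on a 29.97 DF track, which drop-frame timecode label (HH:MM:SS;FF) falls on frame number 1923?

Each 10-minute DF block holds 10 × 60 × 30 − 9 × 2 = 17982 frames. 1923 ÷ 17982 → 0 full blocks, remainder 1923.
Within the partial block the first minute is 1800 frames and each further minute 1798, so 1 further minute boundary passed. Total skipped labels = 18 × 0 + 2 × 1 = 2.
Non-drop label index = 1923 + 2 = 1925; at 30 labels/s that is 00:01:04:05, i.e. DF 00:01:04;05.

00:01:04;05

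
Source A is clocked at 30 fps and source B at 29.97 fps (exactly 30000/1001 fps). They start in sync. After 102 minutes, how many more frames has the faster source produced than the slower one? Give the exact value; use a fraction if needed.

183600/1001 frames

102 min = 6120 s.
A emits 30 × 6120 = 183600 frames; B emits 30000/1001 × 6120 = 183600000/1001.
Difference = 183600/1001 frames (≈ 183.4166); B is behind A.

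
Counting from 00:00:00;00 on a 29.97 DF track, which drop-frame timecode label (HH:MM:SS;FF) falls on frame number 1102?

00:00:36;22

Each 10-minute DF block holds 10 × 60 × 30 − 9 × 2 = 17982 frames. 1102 ÷ 17982 → 0 full blocks, remainder 1102.
Within the partial block the first minute is 1800 frames and each further minute 1798, so 0 further minute boundaries passed. Total skipped labels = 18 × 0 + 2 × 0 = 0.
Non-drop label index = 1102 + 0 = 1102; at 30 labels/s that is 00:00:36:22, i.e. DF 00:00:36;22.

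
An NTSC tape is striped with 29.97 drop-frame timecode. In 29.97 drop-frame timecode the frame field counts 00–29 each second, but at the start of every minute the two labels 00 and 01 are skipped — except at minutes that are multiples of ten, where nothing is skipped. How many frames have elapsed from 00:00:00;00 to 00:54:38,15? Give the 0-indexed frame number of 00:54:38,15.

Complete 10-minute blocks: 5, each 17982 frames → 89910.
Remaining 4 whole minutes in the current block: 1800 + 3 × 1798 = 7194 frames.
Within the current minute: 38 × 30 + 15 − 2 = 1153 (labels ;00/;01 skipped at this minute). Total = 89910 + 7194 + 1153 = 98257.

98257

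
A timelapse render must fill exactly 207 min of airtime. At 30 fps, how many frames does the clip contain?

372600 frames

207 min = 12420 s.
Frames = 12420 × 30 = 372600.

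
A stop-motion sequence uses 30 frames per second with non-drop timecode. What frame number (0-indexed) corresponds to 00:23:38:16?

42556

Total seconds to the label: (0 × 3600 + 23 × 60 + 38) = 1418.
Frame index = 1418 × 30 + 16 = 42556.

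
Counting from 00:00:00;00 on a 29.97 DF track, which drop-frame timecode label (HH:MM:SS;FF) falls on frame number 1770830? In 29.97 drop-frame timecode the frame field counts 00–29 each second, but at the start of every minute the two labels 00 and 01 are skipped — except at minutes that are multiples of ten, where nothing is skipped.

16:24:46;22

Ten DF minutes hold 17982 frames, so frame 1770830 lies in block 98 (frames 1762236–1780217) with 8594 frames into that block.
The block's first minute is 1800 frames and the rest 1798 each; 8594 frames reaches minute 4, so 98 × 18 + 4 × 2 = 1772 labels have been skipped so far.
Adding those back, label number 1770830 + 1772 = 1772602 at 30 labels/s is 59086 s + 22 f = 16 h 24 min 46 s frame 22, i.e. 16:24:46;22.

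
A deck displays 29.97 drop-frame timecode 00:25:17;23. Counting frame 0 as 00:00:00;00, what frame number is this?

45487

Complete 10-minute blocks: 2, each 17982 frames → 35964.
Remaining 5 whole minutes in the current block: 1800 + 4 × 1798 = 8992 frames.
Within the current minute: 17 × 30 + 23 − 2 = 531 (labels ;00/;01 skipped at this minute). Total = 35964 + 8992 + 531 = 45487.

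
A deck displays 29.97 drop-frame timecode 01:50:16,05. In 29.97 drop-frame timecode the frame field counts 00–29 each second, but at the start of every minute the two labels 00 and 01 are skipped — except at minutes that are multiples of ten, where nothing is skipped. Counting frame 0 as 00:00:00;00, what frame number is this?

Complete 10-minute blocks: 11, each 17982 frames → 197802.
Remaining 0 whole minutes in the current block: 0 frames.
Within the current minute: 16 × 30 + 5 = 485. Total = 197802 + 0 + 485 = 198287.

198287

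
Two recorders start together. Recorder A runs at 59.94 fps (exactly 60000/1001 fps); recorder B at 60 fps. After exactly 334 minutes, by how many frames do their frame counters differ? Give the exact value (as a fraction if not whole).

1202400/1001 frames

334 min = 20040 s.
A emits 60000/1001 × 20040 = 1202400000/1001 frames; B emits 60 × 20040 = 1202400.
Difference = 1202400/1001 frames (≈ 1201.1988); B is ahead of A.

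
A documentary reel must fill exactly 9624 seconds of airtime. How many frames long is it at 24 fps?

230976 frames

Frames = 9624 × 24 = 230976.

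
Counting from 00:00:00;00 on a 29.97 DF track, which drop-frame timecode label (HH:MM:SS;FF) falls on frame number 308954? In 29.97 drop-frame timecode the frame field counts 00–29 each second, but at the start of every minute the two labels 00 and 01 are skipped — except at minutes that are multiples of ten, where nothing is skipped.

02:51:48;22

Ten DF minutes hold 17982 frames, so frame 308954 lies in block 17 (frames 305694–323675) with 3260 frames into that block.
The block's first minute is 1800 frames and the rest 1798 each; 3260 frames reaches minute 1, so 17 × 18 + 1 × 2 = 308 labels have been skipped so far.
Adding those back, label number 308954 + 308 = 309262 at 30 labels/s is 10308 s + 22 f = 2 h 51 min 48 s frame 22, i.e. 02:51:48;22.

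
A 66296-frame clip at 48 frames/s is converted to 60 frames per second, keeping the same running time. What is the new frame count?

Target frames = source frames × (target rate / source rate) = 66296 × (60)/(48) = 66296 × 5/4 = 82870.

82870 frames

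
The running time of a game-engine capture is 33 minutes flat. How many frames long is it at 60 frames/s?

33 min = 1980 s.
Frames = 1980 × 60 = 118800.

118800 frames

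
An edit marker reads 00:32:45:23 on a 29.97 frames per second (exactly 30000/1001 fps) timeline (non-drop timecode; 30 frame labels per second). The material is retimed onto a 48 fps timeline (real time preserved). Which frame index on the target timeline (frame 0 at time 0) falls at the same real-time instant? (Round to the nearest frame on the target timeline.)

frame 94451

Source frame index: (0×3600 + 32×60 + 45) × 30 + 23 = 58973.
Real time: 58973 / (30000/1001) = 59031973/30000 s.
Target frame: (59031973/30000) × (48) = 59031973/625 ≈ 94451.157 → 94451.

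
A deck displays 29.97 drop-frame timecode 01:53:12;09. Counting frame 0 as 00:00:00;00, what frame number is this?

203565

Complete 10-minute blocks: 11, each 17982 frames → 197802.
Remaining 3 whole minutes in the current block: 1800 + 2 × 1798 = 5396 frames.
Within the current minute: 12 × 30 + 9 − 2 = 367 (labels ;00/;01 skipped at this minute). Total = 197802 + 5396 + 367 = 203565.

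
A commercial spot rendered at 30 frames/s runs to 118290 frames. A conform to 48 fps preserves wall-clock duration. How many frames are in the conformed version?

Target frames = source frames × (target rate / source rate) = 118290 × (48)/(30) = 118290 × 8/5 = 189264.

189264 frames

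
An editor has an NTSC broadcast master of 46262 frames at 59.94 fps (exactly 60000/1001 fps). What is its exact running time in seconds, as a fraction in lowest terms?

Running time = 46262 ÷ (60000/1001) = 46262 × 1001/60000 = 23154131/30000 s.

23154131/30000 seconds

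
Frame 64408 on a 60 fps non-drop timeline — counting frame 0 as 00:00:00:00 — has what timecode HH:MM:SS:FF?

00:17:53:28

64408 ÷ 60 = 1073 full seconds, remainder 28 frames.
1073 s = 0 h 17 min 53 s.
Timecode: 00:17:53:28.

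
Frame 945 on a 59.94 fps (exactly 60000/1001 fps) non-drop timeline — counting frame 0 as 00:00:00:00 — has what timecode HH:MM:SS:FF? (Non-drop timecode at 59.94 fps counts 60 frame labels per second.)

945 ÷ 60 = 15 full seconds, remainder 45 frames.
15 s = 0 h 0 min 15 s.
Timecode: 00:00:15:45.

00:00:15:45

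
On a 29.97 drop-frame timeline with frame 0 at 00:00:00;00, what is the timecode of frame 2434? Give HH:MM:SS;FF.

Each 10-minute DF block holds 10 × 60 × 30 − 9 × 2 = 17982 frames. 2434 ÷ 17982 → 0 full blocks, remainder 2434.
Within the partial block the first minute is 1800 frames and each further minute 1798, so 1 further minute boundary passed. Total skipped labels = 18 × 0 + 2 × 1 = 2.
Non-drop label index = 2434 + 2 = 2436; at 30 labels/s that is 00:01:21:06, i.e. DF 00:01:21;06.

00:01:21;06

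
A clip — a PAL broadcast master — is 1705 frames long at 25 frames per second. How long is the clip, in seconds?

68.2 seconds

Running time = 1705 / (25) = 68.2 s.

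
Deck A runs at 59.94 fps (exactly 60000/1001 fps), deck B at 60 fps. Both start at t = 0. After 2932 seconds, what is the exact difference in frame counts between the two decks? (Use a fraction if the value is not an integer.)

A emits 60000/1001 × 2932 = 175920000/1001 frames; B emits 60 × 2932 = 175920.
Difference = 175920/1001 frames (≈ 175.7443); B is ahead of A.

175920/1001 frames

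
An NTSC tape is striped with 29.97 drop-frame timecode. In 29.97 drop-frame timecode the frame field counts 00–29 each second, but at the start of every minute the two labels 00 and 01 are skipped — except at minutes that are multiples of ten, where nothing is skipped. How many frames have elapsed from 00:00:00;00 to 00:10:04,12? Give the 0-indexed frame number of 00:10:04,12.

18114

As if non-drop at 30 labels/s: (0 × 3600 + 10 × 60 + 4) × 30 + 12 = 18132.
Minute boundaries passed: 10; those not divisible by 10: 10 − 1 = 9; dropped labels = 2 × 9 = 18.
Actual frame index = 18132 − 18 = 18114.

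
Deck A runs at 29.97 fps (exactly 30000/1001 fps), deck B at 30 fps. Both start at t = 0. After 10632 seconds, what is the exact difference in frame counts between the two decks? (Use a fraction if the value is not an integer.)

318960/1001 frames

A emits 30000/1001 × 10632 = 318960000/1001 frames; B emits 30 × 10632 = 318960.
Difference = 318960/1001 frames (≈ 318.6414); B is ahead of A.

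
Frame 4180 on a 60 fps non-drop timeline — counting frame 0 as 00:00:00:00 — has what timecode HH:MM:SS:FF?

4180 ÷ 60 = 69 full seconds, remainder 40 frames.
69 s = 0 h 1 min 9 s.
Timecode: 00:01:09:40.

00:01:09:40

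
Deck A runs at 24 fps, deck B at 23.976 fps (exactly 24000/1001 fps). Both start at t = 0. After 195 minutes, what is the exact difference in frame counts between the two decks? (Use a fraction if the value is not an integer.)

195 min = 11700 s.
A emits 24 × 11700 = 280800 frames; B emits 24000/1001 × 11700 = 21600000/77.
Difference = 21600/77 frames (≈ 280.5195); B is behind A.

21600/77 frames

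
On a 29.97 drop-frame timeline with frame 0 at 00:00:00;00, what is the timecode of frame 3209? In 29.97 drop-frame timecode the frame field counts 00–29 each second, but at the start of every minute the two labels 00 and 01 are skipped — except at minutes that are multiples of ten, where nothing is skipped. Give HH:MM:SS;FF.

Each 10-minute DF block holds 10 × 60 × 30 − 9 × 2 = 17982 frames. 3209 ÷ 17982 → 0 full blocks, remainder 3209.
Within the partial block the first minute is 1800 frames and each further minute 1798, so 1 further minute boundary passed. Total skipped labels = 18 × 0 + 2 × 1 = 2.
Non-drop label index = 3209 + 2 = 3211; at 30 labels/s that is 00:01:47:01, i.e. DF 00:01:47;01.

00:01:47;01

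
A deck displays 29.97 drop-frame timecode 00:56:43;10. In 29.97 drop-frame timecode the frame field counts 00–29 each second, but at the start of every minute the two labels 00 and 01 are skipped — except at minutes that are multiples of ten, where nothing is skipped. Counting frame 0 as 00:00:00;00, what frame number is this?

Complete 10-minute blocks: 5, each 17982 frames → 89910.
Remaining 6 whole minutes in the current block: 1800 + 5 × 1798 = 10790 frames.
Within the current minute: 43 × 30 + 10 − 2 = 1298 (labels ;00/;01 skipped at this minute). Total = 89910 + 10790 + 1298 = 101998.

101998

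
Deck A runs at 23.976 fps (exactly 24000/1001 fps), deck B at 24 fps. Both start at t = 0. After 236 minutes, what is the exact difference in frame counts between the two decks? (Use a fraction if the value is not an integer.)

339840/1001 frames

236 min = 14160 s.
A emits 24000/1001 × 14160 = 339840000/1001 frames; B emits 24 × 14160 = 339840.
Difference = 339840/1001 frames (≈ 339.5005); B is ahead of A.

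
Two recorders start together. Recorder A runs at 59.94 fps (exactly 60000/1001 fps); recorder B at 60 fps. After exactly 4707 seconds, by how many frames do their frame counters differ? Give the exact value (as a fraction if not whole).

A emits 60000/1001 × 4707 = 282420000/1001 frames; B emits 60 × 4707 = 282420.
Difference = 282420/1001 frames (≈ 282.1379); B is ahead of A.

282420/1001 frames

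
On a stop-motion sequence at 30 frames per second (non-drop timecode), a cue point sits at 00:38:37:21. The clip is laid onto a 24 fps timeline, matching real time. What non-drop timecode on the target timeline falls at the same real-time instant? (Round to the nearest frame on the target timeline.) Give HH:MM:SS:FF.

Source frame index: (0×3600 + 38×60 + 37) × 30 + 21 = 69531.
Real time: 69531 / (30) = 23177/10 s.
Target frame: (23177/10) × (24) = 278124/5 ≈ 55624.800 → 55625.
At 24 labels/s: frame 55625 → 00:38:37:17.

00:38:37:17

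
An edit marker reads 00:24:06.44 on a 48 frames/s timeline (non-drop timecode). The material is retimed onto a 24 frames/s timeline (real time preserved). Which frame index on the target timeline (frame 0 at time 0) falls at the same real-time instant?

Source frame index: (0×3600 + 24×60 + 6) × 48 + 44 = 69452.
Real time: 69452 / (48) = 17363/12 s.
Target frame: (17363/12) × (24) = 34726.

frame 34726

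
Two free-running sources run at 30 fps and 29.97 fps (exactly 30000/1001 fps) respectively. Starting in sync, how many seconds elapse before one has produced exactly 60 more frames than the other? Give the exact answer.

2002 seconds

The gap grows by |30000/1001 − 30| = 30/1001 frames per second.
Time for a 60-frame gap: 60 ÷ (30/1001) = 2002 s.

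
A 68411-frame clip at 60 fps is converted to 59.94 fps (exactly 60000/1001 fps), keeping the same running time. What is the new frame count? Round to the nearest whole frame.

68343 frames

Frames at target rate = 68411 × (60000/1001) / (60) = 9773000/143 ≈ 68342.657.
Nearest whole frame: 68343.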